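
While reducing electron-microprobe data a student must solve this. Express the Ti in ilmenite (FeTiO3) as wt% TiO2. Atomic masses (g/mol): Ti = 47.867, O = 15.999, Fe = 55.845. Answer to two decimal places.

52.64 wt%

Formula mass = 151.709 g/mol.
1 Ti → 1.0000 mol TiO2 per formula unit; M(TiO2) = 79.865, so TiO2 mass = 79.865 g.
79.865/151.709 × 100 = 52.64 wt%.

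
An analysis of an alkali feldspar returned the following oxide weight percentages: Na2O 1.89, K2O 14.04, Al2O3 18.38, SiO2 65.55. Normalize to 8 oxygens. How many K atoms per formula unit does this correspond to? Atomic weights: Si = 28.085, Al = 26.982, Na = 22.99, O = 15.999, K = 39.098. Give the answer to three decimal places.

Na2O (M=61.979): mol = 0.03049; Na = 0.06098, O = 0.03049.
K2O (M=94.195): mol = 0.14905; K = 0.29810, O = 0.14905.
Al2O3 (M=101.961): mol = 0.18027; Al = 0.36054, O = 0.54081.
SiO2 (M=60.083): mol = 1.09099; Si = 1.09099, O = 2.18198.
ΣO = 2.90233; factor = 8/ΣO = 2.75641.
K apfu = 0.29810 × 2.75641 = 0.822.

0.822 K apfu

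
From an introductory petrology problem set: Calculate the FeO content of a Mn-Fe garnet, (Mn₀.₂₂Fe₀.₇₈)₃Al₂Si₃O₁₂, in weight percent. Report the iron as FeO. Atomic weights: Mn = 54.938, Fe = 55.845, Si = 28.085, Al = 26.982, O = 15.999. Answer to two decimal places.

Formula mass = 497.143 g/mol.
2.34 Fe → 2.3400 mol FeO per formula unit; M(FeO) = 71.844, so FeO mass = 168.115 g.
168.115/497.143 × 100 = 33.82 wt%.

33.82 wt%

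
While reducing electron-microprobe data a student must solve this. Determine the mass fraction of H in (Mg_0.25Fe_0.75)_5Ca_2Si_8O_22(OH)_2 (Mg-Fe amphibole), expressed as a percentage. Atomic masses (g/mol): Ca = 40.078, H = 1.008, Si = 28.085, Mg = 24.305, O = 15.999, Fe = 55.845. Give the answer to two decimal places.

0.22 weight percent

Molar mass of (Mg_0.25Fe_0.75)_5Ca_2Si_8O_22(OH)_2: 1.25·24.305 + 3.75·55.845 + 2·40.078 + 8·28.085 + 24·15.999 + 2·1.008 = 930.628 g/mol.
Mass of H per formula unit: 2 × 1.008 = 2.016 g.
Weight fraction H = 2.016 / 930.628 = 0.0022.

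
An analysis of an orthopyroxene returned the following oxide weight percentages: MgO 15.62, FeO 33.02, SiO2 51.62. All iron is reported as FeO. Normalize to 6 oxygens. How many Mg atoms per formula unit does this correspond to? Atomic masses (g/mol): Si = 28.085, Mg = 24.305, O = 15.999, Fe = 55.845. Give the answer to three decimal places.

15.62 wt% MgO ÷ 40.304 g/mol = 0.38755 mol, giving 0.38755 Mg and 0.38755 O.
33.02 wt% FeO ÷ 71.844 g/mol = 0.45961 mol, giving 0.45961 Fe and 0.45961 O.
51.62 wt% SiO2 ÷ 60.083 g/mol = 0.85914 mol, giving 0.85914 Si and 1.71828 O.
Oxygen sums to 2.56544; scaling by 6/2.56544 = 2.33878 puts the formula on 6 O.
Mg: 0.38755 × 2.33878 = 0.906 atoms per formula unit.

0.906 Mg apfu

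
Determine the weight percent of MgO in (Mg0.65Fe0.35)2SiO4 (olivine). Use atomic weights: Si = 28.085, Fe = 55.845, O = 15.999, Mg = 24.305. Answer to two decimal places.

M((Mg0.65Fe0.35)2SiO4) = 162.769 g/mol; M(MgO) = 40.304 g/mol.
Moles MgO per formula unit = 1.30 Mg ÷ 1 = 1.3000.
MgO fraction = (1.3000 × 40.304) / 162.769 = 52.395/162.769 = 0.3219.

32.19 wt%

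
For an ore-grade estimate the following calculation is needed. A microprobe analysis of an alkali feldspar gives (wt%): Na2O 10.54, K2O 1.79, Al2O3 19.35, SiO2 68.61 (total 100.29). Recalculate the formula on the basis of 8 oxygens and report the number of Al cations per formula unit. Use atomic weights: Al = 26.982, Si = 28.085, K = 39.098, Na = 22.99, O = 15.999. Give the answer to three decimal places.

Na2O: 10.54/61.979 = 0.17006 mol → 0.34012 mol Na, 0.17006 mol O.
K2O: 1.79/94.195 = 0.01900 mol → 0.03800 mol K, 0.01900 mol O.
Al2O3: 19.35/101.961 = 0.18978 mol → 0.37956 mol Al, 0.56934 mol O.
SiO2: 68.61/60.083 = 1.14192 mol → 1.14192 mol Si, 2.28384 mol O.
Total oxygen = 3.04224 mol. Normalization factor = 8/3.04224 = 2.62964.
Al per 8 O = 0.37956 × 2.62964 = 0.998.

0.998 Al apfu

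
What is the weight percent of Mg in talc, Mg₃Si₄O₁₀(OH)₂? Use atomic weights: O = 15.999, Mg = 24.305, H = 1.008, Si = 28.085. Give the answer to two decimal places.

M(Mg₃Si₄O₁₀(OH)₂) = 379.259 g/mol.
Mg contributes 3 × 24.305 = 72.915 g per mole.
72.915/379.259 = 0.1923 → 19.23%.

19.23 weight percent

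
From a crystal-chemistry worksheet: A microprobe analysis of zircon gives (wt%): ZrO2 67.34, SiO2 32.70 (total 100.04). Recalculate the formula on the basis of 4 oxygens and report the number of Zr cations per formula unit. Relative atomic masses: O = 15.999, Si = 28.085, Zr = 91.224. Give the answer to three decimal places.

1.002 Zr apfu

67.34 wt% ZrO2 ÷ 123.222 g/mol = 0.54649 mol, giving 0.54649 Zr and 1.09298 O.
32.70 wt% SiO2 ÷ 60.083 g/mol = 0.54425 mol, giving 0.54425 Si and 1.08850 O.
Oxygen sums to 2.18148; scaling by 4/2.18148 = 1.83362 puts the formula on 4 O.
Zr: 0.54649 × 1.83362 = 1.002 atoms per formula unit.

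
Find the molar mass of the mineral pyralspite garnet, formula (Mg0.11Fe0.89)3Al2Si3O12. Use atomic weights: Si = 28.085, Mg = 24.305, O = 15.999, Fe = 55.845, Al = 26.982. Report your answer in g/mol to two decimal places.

487.33 g/mol

The formula mass is the sum 0.33·24.305 + 2.67·55.845 + 2·26.982 + 3·28.085 + 12·15.999.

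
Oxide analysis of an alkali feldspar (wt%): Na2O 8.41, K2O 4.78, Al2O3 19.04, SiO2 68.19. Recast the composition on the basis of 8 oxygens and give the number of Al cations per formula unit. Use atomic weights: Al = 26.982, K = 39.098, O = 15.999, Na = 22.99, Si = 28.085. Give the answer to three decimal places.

Na2O (M=61.979): mol = 0.13569; Na = 0.27138, O = 0.13569.
K2O (M=94.195): mol = 0.05075; K = 0.10150, O = 0.05075.
Al2O3 (M=101.961): mol = 0.18674; Al = 0.37348, O = 0.56022.
SiO2 (M=60.083): mol = 1.13493; Si = 1.13493, O = 2.26986.
ΣO = 3.01652; factor = 8/ΣO = 2.65206.
Al apfu = 0.37348 × 2.65206 = 0.990.

0.990 Al apfu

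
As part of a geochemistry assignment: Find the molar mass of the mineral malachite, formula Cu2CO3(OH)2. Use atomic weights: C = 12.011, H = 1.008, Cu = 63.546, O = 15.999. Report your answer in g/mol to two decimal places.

Cu: 2 × 63.546 = 127.0920
C: 1 × 12.011 = 12.0110
O: 5 × 15.999 = 79.9950
H: 2 × 1.008 = 2.0160
Summing the contributions gives the formula mass.

221.11 g/mol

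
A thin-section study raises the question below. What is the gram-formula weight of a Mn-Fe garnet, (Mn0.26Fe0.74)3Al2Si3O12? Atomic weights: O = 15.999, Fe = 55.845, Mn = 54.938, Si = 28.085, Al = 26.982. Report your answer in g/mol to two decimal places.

497.03 g/mol

Mn: 0.78 × 54.938 = 42.8516
Fe: 2.22 × 55.845 = 123.9759
Al: 2 × 26.982 = 53.9640
Si: 3 × 28.085 = 84.2550
O: 12 × 15.999 = 191.9880
Summing the contributions gives the formula mass.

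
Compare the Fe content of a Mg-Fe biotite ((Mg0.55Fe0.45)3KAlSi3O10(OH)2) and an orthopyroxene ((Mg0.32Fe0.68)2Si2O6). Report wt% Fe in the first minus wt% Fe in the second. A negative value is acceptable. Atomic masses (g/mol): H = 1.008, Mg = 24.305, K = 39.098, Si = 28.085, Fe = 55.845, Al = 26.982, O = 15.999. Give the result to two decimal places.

First mineral: 75.391 g Fe in 459.833 g formula = 16.40 wt% Fe.
Second mineral: 75.949 g Fe in 243.668 g formula = 31.17 wt% Fe.
16.40% − 31.17% gives a difference of -14.77 percentage points.

-14.77 percentage points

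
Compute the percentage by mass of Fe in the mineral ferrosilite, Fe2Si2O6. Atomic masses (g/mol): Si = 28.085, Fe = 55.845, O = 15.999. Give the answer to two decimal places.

42.33 wt%

Formula mass = 2·55.845 + 2·28.085 + 6·15.999 = 263.854 g/mol, of which 111.690 g is Fe.
So Fe makes up 111.690/263.854 = 0.4233 of the mass, i.e. 42.33%.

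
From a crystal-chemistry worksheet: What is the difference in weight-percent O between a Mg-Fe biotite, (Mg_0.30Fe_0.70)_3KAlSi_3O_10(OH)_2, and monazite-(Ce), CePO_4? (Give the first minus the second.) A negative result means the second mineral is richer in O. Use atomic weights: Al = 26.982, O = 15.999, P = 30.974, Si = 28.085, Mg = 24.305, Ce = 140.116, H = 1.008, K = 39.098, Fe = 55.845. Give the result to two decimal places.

12.49 percentage points

First mineral: 191.988 g O in 483.488 g formula = 39.71 wt% O.
Second mineral: 63.996 g O in 235.086 g formula = 27.22 wt% O.
39.71% − 27.22% gives a difference of 12.49 percentage points.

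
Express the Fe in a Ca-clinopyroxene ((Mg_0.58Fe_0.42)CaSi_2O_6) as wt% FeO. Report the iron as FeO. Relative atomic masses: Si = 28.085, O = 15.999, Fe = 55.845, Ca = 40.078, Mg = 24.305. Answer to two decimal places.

13.13 wt%

Formula mass = 229.794 g/mol.
0.42 Fe → 0.4200 mol FeO per formula unit; M(FeO) = 71.844, so FeO mass = 30.174 g.
30.174/229.794 × 100 = 13.13 wt%.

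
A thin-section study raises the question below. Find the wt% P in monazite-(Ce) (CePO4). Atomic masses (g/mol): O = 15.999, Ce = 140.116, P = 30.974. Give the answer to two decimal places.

M(CePO4) = 235.086 g/mol.
P contributes 1 × 30.974 = 30.974 g per mole.
30.974/235.086 = 0.1318 → 13.18%.

13.18 weight percent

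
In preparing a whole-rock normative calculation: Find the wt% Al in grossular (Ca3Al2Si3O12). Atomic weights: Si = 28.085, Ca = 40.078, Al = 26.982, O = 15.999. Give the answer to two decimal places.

11.98 mass %

Formula mass = 3×40.078 + 2×26.982 + 3×28.085 + 12×15.999 = 450.441 g/mol, of which 53.964 g is Al.
So Al makes up 53.964/450.441 = 0.1198 of the mass, i.e. 11.98%.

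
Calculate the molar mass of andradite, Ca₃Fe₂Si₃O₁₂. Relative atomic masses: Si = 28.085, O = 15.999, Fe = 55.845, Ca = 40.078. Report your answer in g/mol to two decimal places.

508.17 g/mol

M = 3×40.078 + 2×55.845 + 3×28.085 + 12×15.999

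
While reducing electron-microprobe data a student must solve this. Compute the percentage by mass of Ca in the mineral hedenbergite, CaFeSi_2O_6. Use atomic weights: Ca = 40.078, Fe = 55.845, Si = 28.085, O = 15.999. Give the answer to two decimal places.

Molar mass of CaFeSi_2O_6: 1·40.078 + 1·55.845 + 2·28.085 + 6·15.999 = 248.087 g/mol.
Mass of Ca per formula unit: 1 × 40.078 = 40.078 g.
Weight fraction Ca = 40.078 / 248.087 = 0.1615.

16.15 wt%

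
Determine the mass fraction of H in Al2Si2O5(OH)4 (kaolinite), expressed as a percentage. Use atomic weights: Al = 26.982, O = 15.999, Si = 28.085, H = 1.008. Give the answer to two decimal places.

Molar mass of Al2Si2O5(OH)4: 2*26.982 + 2*28.085 + 9*15.999 + 4*1.008 = 258.157 g/mol.
Mass of H per formula unit: 4 × 1.008 = 4.032 g.
Weight fraction H = 4.032 / 258.157 = 0.0156.

1.56 weight percent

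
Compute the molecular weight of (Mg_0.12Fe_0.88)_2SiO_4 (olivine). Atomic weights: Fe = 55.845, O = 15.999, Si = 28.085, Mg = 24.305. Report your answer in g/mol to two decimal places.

196.20 g/mol

The formula mass is the sum 0.24·24.305 + 1.76·55.845 + 1·28.085 + 4·15.999.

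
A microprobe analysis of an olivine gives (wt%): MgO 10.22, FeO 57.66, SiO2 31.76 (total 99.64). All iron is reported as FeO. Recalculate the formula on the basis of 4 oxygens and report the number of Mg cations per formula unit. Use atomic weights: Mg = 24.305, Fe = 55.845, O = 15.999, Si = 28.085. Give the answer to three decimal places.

10.22 wt% MgO ÷ 40.304 g/mol = 0.25357 mol, giving 0.25357 Mg and 0.25357 O.
57.66 wt% FeO ÷ 71.844 g/mol = 0.80257 mol, giving 0.80257 Fe and 0.80257 O.
31.76 wt% SiO2 ÷ 60.083 g/mol = 0.52860 mol, giving 0.52860 Si and 1.05720 O.
Oxygen sums to 2.11334; scaling by 4/2.11334 = 1.89274 puts the formula on 4 O.
Mg: 0.25357 × 1.89274 = 0.480 atoms per formula unit.

0.480 Mg apfu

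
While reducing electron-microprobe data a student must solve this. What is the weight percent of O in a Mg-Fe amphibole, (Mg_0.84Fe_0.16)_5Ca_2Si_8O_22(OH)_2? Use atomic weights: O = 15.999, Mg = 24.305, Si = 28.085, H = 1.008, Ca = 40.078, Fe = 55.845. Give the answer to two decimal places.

M((Mg_0.84Fe_0.16)_5Ca_2Si_8O_22(OH)_2) = 837.585 g/mol.
O contributes 24 × 15.999 = 383.976 g per mole.
383.976/837.585 = 0.4584 → 45.84%.

45.84 mass %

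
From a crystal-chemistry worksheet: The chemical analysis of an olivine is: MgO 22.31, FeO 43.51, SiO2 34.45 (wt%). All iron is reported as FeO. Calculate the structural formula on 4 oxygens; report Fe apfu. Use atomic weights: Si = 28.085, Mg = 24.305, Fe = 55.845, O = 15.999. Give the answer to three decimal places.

1.051 Fe apfu

22.31 wt% MgO ÷ 40.304 g/mol = 0.55354 mol, giving 0.55354 Mg and 0.55354 O.
43.51 wt% FeO ÷ 71.844 g/mol = 0.60562 mol, giving 0.60562 Fe and 0.60562 O.
34.45 wt% SiO2 ÷ 60.083 g/mol = 0.57337 mol, giving 0.57337 Si and 1.14674 O.
Oxygen sums to 2.30590; scaling by 4/2.30590 = 1.73468 puts the formula on 4 O.
Fe: 0.60562 × 1.73468 = 1.051 atoms per formula unit.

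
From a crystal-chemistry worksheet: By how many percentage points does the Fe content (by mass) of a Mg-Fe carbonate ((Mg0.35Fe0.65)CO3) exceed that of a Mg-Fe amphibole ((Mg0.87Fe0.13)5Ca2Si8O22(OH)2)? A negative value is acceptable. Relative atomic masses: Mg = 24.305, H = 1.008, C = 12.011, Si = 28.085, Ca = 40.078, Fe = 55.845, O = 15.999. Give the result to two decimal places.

Fe in (Mg0.35Fe0.65)CO3: molar mass 104.814 g/mol; 0.65×55.845 = 36.299 g → 34.63 wt%.
Fe in (Mg0.87Fe0.13)5Ca2Si8O22(OH)2: molar mass 832.854 g/mol; 0.65×55.845 = 36.299 g → 4.36 wt%.
Difference = 34.63 − 4.36 = 30.27 percentage points.

30.27 percentage points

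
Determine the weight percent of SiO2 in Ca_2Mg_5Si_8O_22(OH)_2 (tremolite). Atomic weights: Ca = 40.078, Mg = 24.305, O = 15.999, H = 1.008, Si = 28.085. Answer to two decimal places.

59.17 wt%

Molar mass of Ca_2Mg_5Si_8O_22(OH)_2 = 2·40.078 + 5·24.305 + 8·28.085 + 24·15.999 + 2·1.008 = 812.353 g/mol.
Each formula unit contains 8 Si, equivalent to 8/1 = 8.0000 mol SiO2.
M(SiO2) = 1×28.085 + 2×15.999 = 60.083 g/mol.
Mass of SiO2 per formula unit = 8.0000 × 60.083 = 480.664 g.
SiO2 wt% = 480.664 / 812.353 × 100 = 59.17%.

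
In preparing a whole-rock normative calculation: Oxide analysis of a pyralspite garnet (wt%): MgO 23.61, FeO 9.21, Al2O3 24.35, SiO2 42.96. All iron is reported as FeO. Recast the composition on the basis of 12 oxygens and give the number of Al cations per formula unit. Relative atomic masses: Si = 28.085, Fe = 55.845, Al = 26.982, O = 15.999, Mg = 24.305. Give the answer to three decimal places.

2.004 Al apfu

MgO: 23.61/40.304 = 0.58580 mol → 0.58580 mol Mg, 0.58580 mol O.
FeO: 9.21/71.844 = 0.12819 mol → 0.12819 mol Fe, 0.12819 mol O.
Al2O3: 24.35/101.961 = 0.23882 mol → 0.47764 mol Al, 0.71646 mol O.
SiO2: 42.96/60.083 = 0.71501 mol → 0.71501 mol Si, 1.43002 mol O.
Total oxygen = 2.86047 mol. Normalization factor = 12/2.86047 = 4.19511.
Al per 12 O = 0.47764 × 4.19511 = 2.004.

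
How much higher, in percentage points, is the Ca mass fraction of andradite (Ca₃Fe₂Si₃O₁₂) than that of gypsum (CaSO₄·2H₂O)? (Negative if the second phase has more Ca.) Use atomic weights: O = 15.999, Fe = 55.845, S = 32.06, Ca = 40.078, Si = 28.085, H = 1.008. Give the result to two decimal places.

0.38 percentage points

M(Ca₃Fe₂Si₃O₁₂) = 508.167 g/mol, so wt% Ca = 120.234/508.167 × 100 = 23.66%.
M(CaSO₄·2H₂O) = 172.164 g/mol, so wt% Ca = 40.078/172.164 × 100 = 23.28%.
23.66 − 23.28 = 0.38 pp.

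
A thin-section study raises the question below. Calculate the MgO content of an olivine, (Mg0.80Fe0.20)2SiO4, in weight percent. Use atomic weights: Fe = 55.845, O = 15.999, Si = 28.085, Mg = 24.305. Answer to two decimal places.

42.06 wt%

Molar mass of (Mg0.80Fe0.20)2SiO4 = 1.60×24.305 + 0.40×55.845 + 1×28.085 + 4×15.999 = 153.307 g/mol.
Each formula unit contains 1.60 Mg, equivalent to 1.60/1 = 1.6000 mol MgO.
M(MgO) = 1×24.305 + 1×15.999 = 40.304 g/mol.
Mass of MgO per formula unit = 1.6000 × 40.304 = 64.486 g.
MgO wt% = 64.486 / 153.307 × 100 = 42.06%.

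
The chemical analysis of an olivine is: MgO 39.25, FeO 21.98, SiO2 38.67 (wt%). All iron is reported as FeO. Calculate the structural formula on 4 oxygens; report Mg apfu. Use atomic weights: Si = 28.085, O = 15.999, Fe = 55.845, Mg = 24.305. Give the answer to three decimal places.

MgO: 39.25/40.304 = 0.97385 mol → 0.97385 mol Mg, 0.97385 mol O.
FeO: 21.98/71.844 = 0.30594 mol → 0.30594 mol Fe, 0.30594 mol O.
SiO2: 38.67/60.083 = 0.64361 mol → 0.64361 mol Si, 1.28722 mol O.
Total oxygen = 2.56701 mol. Normalization factor = 4/2.56701 = 1.55823.
Mg per 4 O = 0.97385 × 1.55823 = 1.517.

1.517 Mg apfu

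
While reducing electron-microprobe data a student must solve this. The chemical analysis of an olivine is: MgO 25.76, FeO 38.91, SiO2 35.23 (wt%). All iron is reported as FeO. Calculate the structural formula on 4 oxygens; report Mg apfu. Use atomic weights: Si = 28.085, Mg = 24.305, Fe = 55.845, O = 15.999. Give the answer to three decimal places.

MgO: 25.76/40.304 = 0.63914 mol → 0.63914 mol Mg, 0.63914 mol O.
FeO: 38.91/71.844 = 0.54159 mol → 0.54159 mol Fe, 0.54159 mol O.
SiO2: 35.23/60.083 = 0.58636 mol → 0.58636 mol Si, 1.17272 mol O.
Total oxygen = 2.35345 mol. Normalization factor = 4/2.35345 = 1.69963.
Mg per 4 O = 0.63914 × 1.69963 = 1.086.

1.086 Mg apfu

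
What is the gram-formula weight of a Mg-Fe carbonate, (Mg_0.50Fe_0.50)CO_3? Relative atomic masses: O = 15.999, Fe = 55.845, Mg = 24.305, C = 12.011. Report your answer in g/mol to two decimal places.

Mg: 0.50 × 24.305 = 12.1525
Fe: 0.50 × 55.845 = 27.9225
C: 1 × 12.011 = 12.0110
O: 3 × 15.999 = 47.9970
Summing the contributions gives the formula mass.

100.08 g/mol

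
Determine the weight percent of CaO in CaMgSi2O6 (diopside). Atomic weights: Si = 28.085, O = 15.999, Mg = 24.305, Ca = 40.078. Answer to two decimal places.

25.90 wt%

Molar mass of CaMgSi2O6 = 1·40.078 + 1·24.305 + 2·28.085 + 6·15.999 = 216.547 g/mol.
Each formula unit contains 1 Ca, equivalent to 1/1 = 1.0000 mol CaO.
M(CaO) = 1×40.078 + 1×15.999 = 56.077 g/mol.
Mass of CaO per formula unit = 1.0000 × 56.077 = 56.077 g.
CaO wt% = 56.077 / 216.547 × 100 = 25.90%.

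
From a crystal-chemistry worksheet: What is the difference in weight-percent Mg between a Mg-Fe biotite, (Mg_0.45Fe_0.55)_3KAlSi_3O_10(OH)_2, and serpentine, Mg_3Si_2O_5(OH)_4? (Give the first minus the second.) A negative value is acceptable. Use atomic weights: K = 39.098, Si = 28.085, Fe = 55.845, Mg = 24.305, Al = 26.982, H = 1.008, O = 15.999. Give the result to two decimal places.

Mg in (Mg_0.45Fe_0.55)_3KAlSi_3O_10(OH)_2: molar mass 469.295 g/mol; 1.35×24.305 = 32.812 g → 6.99 wt%.
Mg in Mg_3Si_2O_5(OH)_4: molar mass 277.108 g/mol; 3×24.305 = 72.915 g → 26.31 wt%.
Difference = 6.99 − 26.31 = -19.32 percentage points.

-19.32 percentage points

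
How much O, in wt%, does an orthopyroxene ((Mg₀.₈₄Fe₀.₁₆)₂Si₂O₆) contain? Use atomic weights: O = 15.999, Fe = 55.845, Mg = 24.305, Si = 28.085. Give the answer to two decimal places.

Molar mass of (Mg₀.₈₄Fe₀.₁₆)₂Si₂O₆: 1.68×24.305 + 0.32×55.845 + 2×28.085 + 6×15.999 = 210.867 g/mol.
Mass of O per formula unit: 6 × 15.999 = 95.994 g.
Weight fraction O = 95.994 / 210.867 = 0.4552.

45.52 wt%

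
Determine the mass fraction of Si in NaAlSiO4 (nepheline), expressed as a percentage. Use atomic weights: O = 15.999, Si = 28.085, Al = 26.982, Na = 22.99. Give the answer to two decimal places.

19.77 weight percent

M(NaAlSiO4) = 142.053 g/mol.
Si contributes 1 × 28.085 = 28.085 g per mole.
28.085/142.053 = 0.1977 → 19.77%.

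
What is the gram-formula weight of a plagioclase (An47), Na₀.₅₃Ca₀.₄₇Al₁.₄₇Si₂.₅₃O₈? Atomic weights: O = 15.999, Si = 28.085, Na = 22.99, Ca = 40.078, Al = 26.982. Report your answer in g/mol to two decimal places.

269.73 g/mol

M = 0.53*22.99 + 0.47*40.078 + 1.47*26.982 + 2.53*28.085 + 8*15.999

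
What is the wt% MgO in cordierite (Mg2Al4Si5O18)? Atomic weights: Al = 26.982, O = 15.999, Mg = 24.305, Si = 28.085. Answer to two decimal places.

Molar mass of Mg2Al4Si5O18 = 2×24.305 + 4×26.982 + 5×28.085 + 18×15.999 = 584.945 g/mol.
Each formula unit contains 2 Mg, equivalent to 2/1 = 2.0000 mol MgO.
M(MgO) = 1×24.305 + 1×15.999 = 40.304 g/mol.
Mass of MgO per formula unit = 2.0000 × 40.304 = 80.608 g.
MgO wt% = 80.608 / 584.945 × 100 = 13.78%.

13.78 wt%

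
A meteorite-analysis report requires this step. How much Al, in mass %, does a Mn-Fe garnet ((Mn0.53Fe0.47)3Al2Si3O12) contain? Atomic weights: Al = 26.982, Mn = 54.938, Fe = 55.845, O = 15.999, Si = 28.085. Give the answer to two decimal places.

10.87 mass %

M((Mn0.53Fe0.47)3Al2Si3O12) = 496.300 g/mol.
Al contributes 2 × 26.982 = 53.964 g per mole.
53.964/496.300 = 0.1087 → 10.87%.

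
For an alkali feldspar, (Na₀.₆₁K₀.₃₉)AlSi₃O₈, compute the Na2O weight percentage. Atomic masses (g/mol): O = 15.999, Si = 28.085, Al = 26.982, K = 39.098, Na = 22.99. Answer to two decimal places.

Formula mass = 268.501 g/mol.
0.61 Na → 0.3050 mol Na2O per formula unit; M(Na2O) = 61.979, so Na2O mass = 18.904 g.
18.904/268.501 × 100 = 7.04 wt%.

7.04 wt%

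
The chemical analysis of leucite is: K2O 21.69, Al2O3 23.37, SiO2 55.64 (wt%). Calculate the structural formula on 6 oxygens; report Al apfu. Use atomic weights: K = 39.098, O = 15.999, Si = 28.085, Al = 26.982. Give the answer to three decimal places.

K2O (M=94.195): mol = 0.23027; K = 0.46054, O = 0.23027.
Al2O3 (M=101.961): mol = 0.22921; Al = 0.45842, O = 0.68763.
SiO2 (M=60.083): mol = 0.92605; Si = 0.92605, O = 1.85210.
ΣO = 2.77000; factor = 6/ΣO = 2.16606.
Al apfu = 0.45842 × 2.16606 = 0.993.

0.993 Al apfu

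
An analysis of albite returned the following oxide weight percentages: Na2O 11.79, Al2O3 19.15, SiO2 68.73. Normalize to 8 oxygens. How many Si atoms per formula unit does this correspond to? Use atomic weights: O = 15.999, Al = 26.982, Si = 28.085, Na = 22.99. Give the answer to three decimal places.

3.009 Si apfu

Na2O (M=61.979): mol = 0.19023; Na = 0.38046, O = 0.19023.
Al2O3 (M=101.961): mol = 0.18782; Al = 0.37564, O = 0.56346.
SiO2 (M=60.083): mol = 1.14392; Si = 1.14392, O = 2.28784.
ΣO = 3.04153; factor = 8/ΣO = 2.63026.
Si apfu = 1.14392 × 2.63026 = 3.009.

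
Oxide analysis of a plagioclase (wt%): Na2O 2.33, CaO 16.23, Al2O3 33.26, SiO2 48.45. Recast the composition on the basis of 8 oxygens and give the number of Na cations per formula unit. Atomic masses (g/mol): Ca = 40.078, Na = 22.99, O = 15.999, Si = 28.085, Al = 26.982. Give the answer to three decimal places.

0.206 Na apfu

Na2O: 2.33/61.979 = 0.03759 mol → 0.07518 mol Na, 0.03759 mol O.
CaO: 16.23/56.077 = 0.28942 mol → 0.28942 mol Ca, 0.28942 mol O.
Al2O3: 33.26/101.961 = 0.32620 mol → 0.65240 mol Al, 0.97860 mol O.
SiO2: 48.45/60.083 = 0.80638 mol → 0.80638 mol Si, 1.61276 mol O.
Total oxygen = 2.91837 mol. Normalization factor = 8/2.91837 = 2.74126.
Na per 8 O = 0.07518 × 2.74126 = 0.206.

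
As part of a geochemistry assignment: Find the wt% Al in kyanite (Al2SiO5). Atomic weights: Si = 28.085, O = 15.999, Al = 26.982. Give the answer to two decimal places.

M(Al2SiO5) = 162.044 g/mol.
Al contributes 2 × 26.982 = 53.964 g per mole.
53.964/162.044 = 0.3330 → 33.30%.

33.30 wt%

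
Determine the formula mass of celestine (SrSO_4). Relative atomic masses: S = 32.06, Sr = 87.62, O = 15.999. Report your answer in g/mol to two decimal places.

M = 1×87.62 + 1×32.06 + 4×15.999

183.68 g/mol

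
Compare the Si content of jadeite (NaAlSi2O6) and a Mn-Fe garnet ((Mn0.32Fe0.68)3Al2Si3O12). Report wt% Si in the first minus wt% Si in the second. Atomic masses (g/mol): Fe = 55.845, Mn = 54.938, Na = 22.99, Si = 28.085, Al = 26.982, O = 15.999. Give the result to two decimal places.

Si in NaAlSi2O6: molar mass 202.136 g/mol; 2×28.085 = 56.170 g → 27.79 wt%.
Si in (Mn0.32Fe0.68)3Al2Si3O12: molar mass 496.871 g/mol; 3×28.085 = 84.255 g → 16.96 wt%.
Difference = 27.79 − 16.96 = 10.83 percentage points.

10.83 percentage points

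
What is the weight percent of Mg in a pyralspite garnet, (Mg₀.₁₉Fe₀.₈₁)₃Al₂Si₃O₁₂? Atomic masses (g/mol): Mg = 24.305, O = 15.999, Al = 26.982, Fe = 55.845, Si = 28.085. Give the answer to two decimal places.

2.89 mass %

Formula mass = 0.57*24.305 + 2.43*55.845 + 2*26.982 + 3*28.085 + 12*15.999 = 479.764 g/mol, of which 13.854 g is Mg.
So Mg makes up 13.854/479.764 = 0.0289 of the mass, i.e. 2.89%.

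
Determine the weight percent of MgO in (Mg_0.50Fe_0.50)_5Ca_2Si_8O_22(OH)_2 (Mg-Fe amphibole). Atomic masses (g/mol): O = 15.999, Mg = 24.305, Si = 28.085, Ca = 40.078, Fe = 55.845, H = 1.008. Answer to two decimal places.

Formula mass = 891.203 g/mol.
2.50 Mg → 2.5000 mol MgO per formula unit; M(MgO) = 40.304, so MgO mass = 100.760 g.
100.760/891.203 × 100 = 11.31 wt%.

11.31 wt%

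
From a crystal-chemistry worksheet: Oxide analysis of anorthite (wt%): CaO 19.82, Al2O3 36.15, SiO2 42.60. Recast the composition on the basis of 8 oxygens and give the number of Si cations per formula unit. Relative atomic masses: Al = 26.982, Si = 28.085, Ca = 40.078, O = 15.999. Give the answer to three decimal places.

19.82 wt% CaO ÷ 56.077 g/mol = 0.35344 mol, giving 0.35344 Ca and 0.35344 O.
36.15 wt% Al2O3 ÷ 101.961 g/mol = 0.35455 mol, giving 0.70910 Al and 1.06365 O.
42.60 wt% SiO2 ÷ 60.083 g/mol = 0.70902 mol, giving 0.70902 Si and 1.41804 O.
Oxygen sums to 2.83513; scaling by 8/2.83513 = 2.82174 puts the formula on 8 O.
Si: 0.70902 × 2.82174 = 2.001 atoms per formula unit.

2.001 Si apfu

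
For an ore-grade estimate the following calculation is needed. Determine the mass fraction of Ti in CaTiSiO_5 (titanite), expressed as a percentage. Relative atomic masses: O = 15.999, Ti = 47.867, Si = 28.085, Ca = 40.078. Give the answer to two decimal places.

Molar mass of CaTiSiO_5: 1×40.078 + 1×47.867 + 1×28.085 + 5×15.999 = 196.025 g/mol.
Mass of Ti per formula unit: 1 × 47.867 = 47.867 g.
Weight fraction Ti = 47.867 / 196.025 = 0.2442.

24.42 wt%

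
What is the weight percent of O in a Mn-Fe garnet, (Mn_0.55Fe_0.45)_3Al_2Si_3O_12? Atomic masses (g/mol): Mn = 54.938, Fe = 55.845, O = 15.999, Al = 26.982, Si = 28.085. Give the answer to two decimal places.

38.69 wt%

M((Mn_0.55Fe_0.45)_3Al_2Si_3O_12) = 496.245 g/mol.
O contributes 12 × 15.999 = 191.988 g per mole.
191.988/496.245 = 0.3869 → 38.69%.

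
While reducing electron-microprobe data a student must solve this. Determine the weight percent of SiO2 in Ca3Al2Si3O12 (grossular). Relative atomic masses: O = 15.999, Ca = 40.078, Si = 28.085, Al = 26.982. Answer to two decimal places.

Formula mass = 450.441 g/mol.
3 Si → 3.0000 mol SiO2 per formula unit; M(SiO2) = 60.083, so SiO2 mass = 180.249 g.
180.249/450.441 × 100 = 40.02 wt%.

40.02 wt%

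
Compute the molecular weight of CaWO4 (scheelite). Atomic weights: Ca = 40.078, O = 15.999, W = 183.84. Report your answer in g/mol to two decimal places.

287.91 g/mol

The formula mass is the sum 1×40.078 + 1×183.84 + 4×15.999.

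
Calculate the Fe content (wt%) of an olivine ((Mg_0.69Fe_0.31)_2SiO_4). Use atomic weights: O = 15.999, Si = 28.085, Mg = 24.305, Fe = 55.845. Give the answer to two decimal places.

21.61 wt%

Formula mass = 1.38×24.305 + 0.62×55.845 + 1×28.085 + 4×15.999 = 160.246 g/mol, of which 34.624 g is Fe.
So Fe makes up 34.624/160.246 = 0.2161 of the mass, i.e. 21.61%.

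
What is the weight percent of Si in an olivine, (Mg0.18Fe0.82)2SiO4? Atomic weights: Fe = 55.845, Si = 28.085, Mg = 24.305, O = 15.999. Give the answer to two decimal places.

M((Mg0.18Fe0.82)2SiO4) = 192.417 g/mol.
Si contributes 1 × 28.085 = 28.085 g per mole.
28.085/192.417 = 0.1460 → 14.60%.

14.60 mass %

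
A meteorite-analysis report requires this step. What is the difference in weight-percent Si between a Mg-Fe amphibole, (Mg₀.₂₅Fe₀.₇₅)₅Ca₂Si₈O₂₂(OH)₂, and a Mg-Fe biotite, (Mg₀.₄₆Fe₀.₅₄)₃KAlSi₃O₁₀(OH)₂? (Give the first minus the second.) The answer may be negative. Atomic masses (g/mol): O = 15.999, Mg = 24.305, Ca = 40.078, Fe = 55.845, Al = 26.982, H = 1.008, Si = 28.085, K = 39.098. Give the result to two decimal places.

M((Mg₀.₂₅Fe₀.₇₅)₅Ca₂Si₈O₂₂(OH)₂) = 930.628 g/mol, so wt% Si = 224.680/930.628 × 100 = 24.14%.
M((Mg₀.₄₆Fe₀.₅₄)₃KAlSi₃O₁₀(OH)₂) = 468.349 g/mol, so wt% Si = 84.255/468.349 × 100 = 17.99%.
24.14 − 17.99 = 6.15 pp.

6.15 percentage points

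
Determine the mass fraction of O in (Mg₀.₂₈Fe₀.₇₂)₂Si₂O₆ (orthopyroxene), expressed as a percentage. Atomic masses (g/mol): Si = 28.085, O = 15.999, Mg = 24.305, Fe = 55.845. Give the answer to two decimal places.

M((Mg₀.₂₈Fe₀.₇₂)₂Si₂O₆) = 246.192 g/mol.
O contributes 6 × 15.999 = 95.994 g per mole.
95.994/246.192 = 0.3899 → 38.99%.

38.99 weight percent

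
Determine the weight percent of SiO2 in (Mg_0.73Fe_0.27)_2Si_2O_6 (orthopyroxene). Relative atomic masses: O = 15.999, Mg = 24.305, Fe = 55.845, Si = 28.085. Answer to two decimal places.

Formula mass = 217.806 g/mol.
2 Si → 2.0000 mol SiO2 per formula unit; M(SiO2) = 60.083, so SiO2 mass = 120.166 g.
120.166/217.806 × 100 = 55.17 wt%.

55.17 wt%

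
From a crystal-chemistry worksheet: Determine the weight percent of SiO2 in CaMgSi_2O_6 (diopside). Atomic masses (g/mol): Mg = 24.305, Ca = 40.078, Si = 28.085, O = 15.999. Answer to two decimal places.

M(CaMgSi_2O_6) = 216.547 g/mol; M(SiO2) = 60.083 g/mol.
Moles SiO2 per formula unit = 2 Si ÷ 1 = 2.0000.
SiO2 fraction = (2.0000 × 60.083) / 216.547 = 120.166/216.547 = 0.5549.

55.49 wt%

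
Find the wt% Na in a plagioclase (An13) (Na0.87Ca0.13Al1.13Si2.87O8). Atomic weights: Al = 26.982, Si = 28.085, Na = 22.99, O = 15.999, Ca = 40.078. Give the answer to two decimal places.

7.57 wt%

Formula mass = 0.87·22.99 + 0.13·40.078 + 1.13·26.982 + 2.87·28.085 + 8·15.999 = 264.297 g/mol, of which 20.001 g is Na.
So Na makes up 20.001/264.297 = 0.0757 of the mass, i.e. 7.57%.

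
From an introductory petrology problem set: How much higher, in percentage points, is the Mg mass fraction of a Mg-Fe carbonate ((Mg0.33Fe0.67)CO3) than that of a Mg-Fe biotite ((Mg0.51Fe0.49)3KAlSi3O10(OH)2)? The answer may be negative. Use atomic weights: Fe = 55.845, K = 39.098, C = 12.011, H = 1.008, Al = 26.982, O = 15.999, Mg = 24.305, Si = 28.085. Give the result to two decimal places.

M((Mg0.33Fe0.67)CO3) = 105.445 g/mol, so wt% Mg = 8.021/105.445 × 100 = 7.61%.
M((Mg0.51Fe0.49)3KAlSi3O10(OH)2) = 463.618 g/mol, so wt% Mg = 37.187/463.618 × 100 = 8.02%.
7.61 − 8.02 = -0.41 pp.

-0.41 percentage points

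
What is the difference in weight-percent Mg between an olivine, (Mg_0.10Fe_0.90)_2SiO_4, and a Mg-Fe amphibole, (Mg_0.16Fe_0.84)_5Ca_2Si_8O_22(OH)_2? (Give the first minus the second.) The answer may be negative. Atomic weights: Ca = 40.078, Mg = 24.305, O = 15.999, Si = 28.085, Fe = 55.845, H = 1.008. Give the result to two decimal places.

0.40 percentage points

Mg in (Mg_0.10Fe_0.90)_2SiO_4: molar mass 197.463 g/mol; 0.20×24.305 = 4.861 g → 2.46 wt%.
Mg in (Mg_0.16Fe_0.84)_5Ca_2Si_8O_22(OH)_2: molar mass 944.821 g/mol; 0.80×24.305 = 19.444 g → 2.06 wt%.
Difference = 2.46 − 2.06 = 0.40 percentage points.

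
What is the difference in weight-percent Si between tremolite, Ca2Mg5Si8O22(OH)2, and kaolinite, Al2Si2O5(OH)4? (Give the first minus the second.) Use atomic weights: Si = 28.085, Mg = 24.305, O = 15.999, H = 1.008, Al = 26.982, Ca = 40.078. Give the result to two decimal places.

M(Ca2Mg5Si8O22(OH)2) = 812.353 g/mol, so wt% Si = 224.680/812.353 × 100 = 27.66%.
M(Al2Si2O5(OH)4) = 258.157 g/mol, so wt% Si = 56.170/258.157 × 100 = 21.76%.
27.66 − 21.76 = 5.90 pp.

5.90 percentage points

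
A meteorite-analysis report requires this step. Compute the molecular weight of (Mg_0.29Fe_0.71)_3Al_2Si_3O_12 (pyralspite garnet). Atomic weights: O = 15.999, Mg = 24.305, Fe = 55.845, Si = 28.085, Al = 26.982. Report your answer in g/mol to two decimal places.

M = 0.87·24.305 + 2.13·55.845 + 2·26.982 + 3·28.085 + 12·15.999

470.30 g/mol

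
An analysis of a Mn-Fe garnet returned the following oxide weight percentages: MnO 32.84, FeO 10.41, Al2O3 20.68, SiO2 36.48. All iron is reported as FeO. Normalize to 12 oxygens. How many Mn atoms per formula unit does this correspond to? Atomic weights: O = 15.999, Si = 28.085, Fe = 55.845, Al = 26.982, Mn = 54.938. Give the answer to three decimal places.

2.286 Mn apfu

MnO (M=70.937): mol = 0.46295; Mn = 0.46295, O = 0.46295.
FeO (M=71.844): mol = 0.14490; Fe = 0.14490, O = 0.14490.
Al2O3 (M=101.961): mol = 0.20282; Al = 0.40564, O = 0.60846.
SiO2 (M=60.083): mol = 0.60716; Si = 0.60716, O = 1.21432.
ΣO = 2.43063; factor = 12/ΣO = 4.93699.
Mn apfu = 0.46295 × 4.93699 = 2.286.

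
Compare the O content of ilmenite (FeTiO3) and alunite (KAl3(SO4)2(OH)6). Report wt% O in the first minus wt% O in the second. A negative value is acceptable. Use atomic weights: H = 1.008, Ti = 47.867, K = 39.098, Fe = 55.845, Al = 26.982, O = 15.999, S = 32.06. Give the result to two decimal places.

-22.44 percentage points

First mineral: 47.997 g O in 151.709 g formula = 31.64 wt% O.
Second mineral: 223.986 g O in 414.198 g formula = 54.08 wt% O.
31.64% − 54.08% gives a difference of -22.44 percentage points.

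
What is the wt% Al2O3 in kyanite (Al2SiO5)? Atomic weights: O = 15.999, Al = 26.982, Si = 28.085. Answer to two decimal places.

Molar mass of Al2SiO5 = 2*26.982 + 1*28.085 + 5*15.999 = 162.044 g/mol.
Each formula unit contains 2 Al, equivalent to 2/2 = 1.0000 mol Al2O3.
M(Al2O3) = 2×26.982 + 3×15.999 = 101.961 g/mol.
Mass of Al2O3 per formula unit = 1.0000 × 101.961 = 101.961 g.
Al2O3 wt% = 101.961 / 162.044 × 100 = 62.92%.

62.92 wt%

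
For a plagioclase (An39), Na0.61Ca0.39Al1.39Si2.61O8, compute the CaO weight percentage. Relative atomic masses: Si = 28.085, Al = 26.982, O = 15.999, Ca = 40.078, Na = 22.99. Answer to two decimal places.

Formula mass = 268.453 g/mol.
0.39 Ca → 0.3900 mol CaO per formula unit; M(CaO) = 56.077, so CaO mass = 21.870 g.
21.870/268.453 × 100 = 8.15 wt%.

8.15 wt%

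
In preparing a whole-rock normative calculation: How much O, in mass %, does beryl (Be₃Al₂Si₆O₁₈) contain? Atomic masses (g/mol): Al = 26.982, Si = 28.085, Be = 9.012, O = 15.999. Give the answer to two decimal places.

Molar mass of Be₃Al₂Si₆O₁₈: 3×9.012 + 2×26.982 + 6×28.085 + 18×15.999 = 537.492 g/mol.
Mass of O per formula unit: 18 × 15.999 = 287.982 g.
Weight fraction O = 287.982 / 537.492 = 0.5358.

53.58 mass %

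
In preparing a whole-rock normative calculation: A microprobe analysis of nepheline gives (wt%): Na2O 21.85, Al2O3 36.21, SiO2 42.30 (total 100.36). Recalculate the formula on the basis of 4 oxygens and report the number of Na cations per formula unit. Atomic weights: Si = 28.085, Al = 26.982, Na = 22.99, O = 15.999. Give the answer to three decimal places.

0.998 Na apfu

Na2O (M=61.979): mol = 0.35254; Na = 0.70508, O = 0.35254.
Al2O3 (M=101.961): mol = 0.35514; Al = 0.71028, O = 1.06542.
SiO2 (M=60.083): mol = 0.70403; Si = 0.70403, O = 1.40806.
ΣO = 2.82602; factor = 4/ΣO = 1.41542.
Na apfu = 0.70508 × 1.41542 = 0.998.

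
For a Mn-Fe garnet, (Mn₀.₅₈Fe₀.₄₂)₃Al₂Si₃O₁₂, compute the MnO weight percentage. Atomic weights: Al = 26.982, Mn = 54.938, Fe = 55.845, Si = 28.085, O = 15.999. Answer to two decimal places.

24.88 wt%

Formula mass = 496.164 g/mol.
1.74 Mn → 1.7400 mol MnO per formula unit; M(MnO) = 70.937, so MnO mass = 123.430 g.
123.430/496.164 × 100 = 24.88 wt%.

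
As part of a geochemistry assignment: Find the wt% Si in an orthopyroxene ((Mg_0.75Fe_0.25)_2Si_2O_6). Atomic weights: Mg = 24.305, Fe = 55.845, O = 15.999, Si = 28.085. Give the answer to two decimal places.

25.94 mass %

M((Mg_0.75Fe_0.25)_2Si_2O_6) = 216.544 g/mol.
Si contributes 2 × 28.085 = 56.170 g per mole.
56.170/216.544 = 0.2594 → 25.94%.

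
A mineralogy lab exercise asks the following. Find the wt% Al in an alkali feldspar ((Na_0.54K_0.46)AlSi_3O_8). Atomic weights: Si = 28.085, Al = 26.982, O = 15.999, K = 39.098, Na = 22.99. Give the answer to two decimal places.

10.01 weight percent

M((Na_0.54K_0.46)AlSi_3O_8) = 269.629 g/mol.
Al contributes 1 × 26.982 = 26.982 g per mole.
26.982/269.629 = 0.1001 → 10.01%.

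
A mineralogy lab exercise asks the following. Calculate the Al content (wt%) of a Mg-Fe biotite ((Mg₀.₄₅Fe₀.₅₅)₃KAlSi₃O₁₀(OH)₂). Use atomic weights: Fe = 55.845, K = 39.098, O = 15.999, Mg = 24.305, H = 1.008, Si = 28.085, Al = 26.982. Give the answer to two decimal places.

Molar mass of (Mg₀.₄₅Fe₀.₅₅)₃KAlSi₃O₁₀(OH)₂: 1.35·24.305 + 1.65·55.845 + 1·39.098 + 1·26.982 + 3·28.085 + 12·15.999 + 2·1.008 = 469.295 g/mol.
Mass of Al per formula unit: 1 × 26.982 = 26.982 g.
Weight fraction Al = 26.982 / 469.295 = 0.0575.

5.75 wt%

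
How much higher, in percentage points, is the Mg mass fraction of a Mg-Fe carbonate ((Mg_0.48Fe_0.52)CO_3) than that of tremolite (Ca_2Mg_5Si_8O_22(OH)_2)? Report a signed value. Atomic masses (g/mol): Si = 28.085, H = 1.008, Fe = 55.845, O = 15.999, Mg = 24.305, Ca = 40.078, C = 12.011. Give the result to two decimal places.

-3.38 percentage points

Mg in (Mg_0.48Fe_0.52)CO_3: molar mass 100.714 g/mol; 0.48×24.305 = 11.666 g → 11.58 wt%.
Mg in Ca_2Mg_5Si_8O_22(OH)_2: molar mass 812.353 g/mol; 5×24.305 = 121.525 g → 14.96 wt%.
Difference = 11.58 − 14.96 = -3.38 percentage points.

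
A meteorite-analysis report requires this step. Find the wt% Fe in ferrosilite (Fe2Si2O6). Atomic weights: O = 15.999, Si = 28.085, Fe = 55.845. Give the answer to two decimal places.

Formula mass = 2×55.845 + 2×28.085 + 6×15.999 = 263.854 g/mol, of which 111.690 g is Fe.
So Fe makes up 111.690/263.854 = 0.4233 of the mass, i.e. 42.33%.

42.33 mass %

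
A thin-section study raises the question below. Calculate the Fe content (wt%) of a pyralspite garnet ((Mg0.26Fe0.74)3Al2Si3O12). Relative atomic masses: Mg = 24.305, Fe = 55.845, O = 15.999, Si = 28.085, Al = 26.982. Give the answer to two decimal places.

M((Mg0.26Fe0.74)3Al2Si3O12) = 473.141 g/mol.
Fe contributes 2.22 × 55.845 = 123.976 g per mole.
123.976/473.141 = 0.2620 → 26.20%.

26.20 wt%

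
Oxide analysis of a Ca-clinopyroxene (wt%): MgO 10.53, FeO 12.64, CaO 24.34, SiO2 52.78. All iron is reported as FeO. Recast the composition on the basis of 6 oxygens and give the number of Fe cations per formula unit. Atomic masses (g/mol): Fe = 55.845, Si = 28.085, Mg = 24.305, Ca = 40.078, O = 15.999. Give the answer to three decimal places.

0.402 Fe apfu

10.53 wt% MgO ÷ 40.304 g/mol = 0.26126 mol, giving 0.26126 Mg and 0.26126 O.
12.64 wt% FeO ÷ 71.844 g/mol = 0.17594 mol, giving 0.17594 Fe and 0.17594 O.
24.34 wt% CaO ÷ 56.077 g/mol = 0.43405 mol, giving 0.43405 Ca and 0.43405 O.
52.78 wt% SiO2 ÷ 60.083 g/mol = 0.87845 mol, giving 0.87845 Si and 1.75690 O.
Oxygen sums to 2.62815; scaling by 6/2.62815 = 2.28297 puts the formula on 6 O.
Fe: 0.17594 × 2.28297 = 0.402 atoms per formula unit.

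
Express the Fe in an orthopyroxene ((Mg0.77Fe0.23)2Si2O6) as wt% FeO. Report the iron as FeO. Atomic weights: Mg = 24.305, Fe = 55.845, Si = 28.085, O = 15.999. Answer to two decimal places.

15.35 wt%

Formula mass = 215.282 g/mol.
0.46 Fe → 0.4600 mol FeO per formula unit; M(FeO) = 71.844, so FeO mass = 33.048 g.
33.048/215.282 × 100 = 15.35 wt%.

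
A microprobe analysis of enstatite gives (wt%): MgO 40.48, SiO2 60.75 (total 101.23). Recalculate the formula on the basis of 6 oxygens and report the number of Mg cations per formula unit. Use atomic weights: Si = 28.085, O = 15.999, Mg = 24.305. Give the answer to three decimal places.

1.991 Mg apfu

MgO: 40.48/40.304 = 1.00437 mol → 1.00437 mol Mg, 1.00437 mol O.
SiO2: 60.75/60.083 = 1.01110 mol → 1.01110 mol Si, 2.02220 mol O.
Total oxygen = 3.02657 mol. Normalization factor = 6/3.02657 = 1.98244.
Mg per 6 O = 1.00437 × 1.98244 = 1.991.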